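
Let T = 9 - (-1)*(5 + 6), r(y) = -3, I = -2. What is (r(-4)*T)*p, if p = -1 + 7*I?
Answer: 900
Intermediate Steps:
p = -15 (p = -1 + 7*(-2) = -1 - 14 = -15)
T = 20 (T = 9 - (-1)*11 = 9 - 1*(-11) = 9 + 11 = 20)
(r(-4)*T)*p = -3*20*(-15) = -60*(-15) = 900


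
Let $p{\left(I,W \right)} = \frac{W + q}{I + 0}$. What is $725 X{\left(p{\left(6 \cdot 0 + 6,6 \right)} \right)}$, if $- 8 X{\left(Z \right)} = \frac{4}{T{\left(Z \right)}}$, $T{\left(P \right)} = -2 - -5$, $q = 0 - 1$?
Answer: $- \frac{725}{6} \approx -120.83$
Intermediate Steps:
$q = -1$
$T{\left(P \right)} = 3$ ($T{\left(P \right)} = -2 + 5 = 3$)
$p{\left(I,W \right)} = \frac{-1 + W}{I}$ ($p{\left(I,W \right)} = \frac{W - 1}{I + 0} = \frac{-1 + W}{I}$)
$X{\left(Z \right)} = - \frac{1}{6}$ ($X{\left(Z \right)} = - \frac{4 \cdot \frac{1}{3}}{8} = \left(- \frac{1}{8}\right) \frac{4}{3} = - \frac{1}{6}$)
$725 X{\left(p{\left(6 \cdot 0 + 6,6 \right)} \right)} = 725 \left(- \frac{1}{6}\right) = - \frac{725}{6}$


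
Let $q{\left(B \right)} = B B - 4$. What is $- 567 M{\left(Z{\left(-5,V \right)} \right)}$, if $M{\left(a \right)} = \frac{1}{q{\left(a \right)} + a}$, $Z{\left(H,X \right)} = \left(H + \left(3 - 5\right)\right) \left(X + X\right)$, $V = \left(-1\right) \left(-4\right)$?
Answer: $- \frac{567}{3076} \approx -0.18433$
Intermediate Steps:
$V = 4$
$Z{\left(H,X \right)} = 2 X \left(-2 + H\right)$ ($Z{\left(H,X \right)} = \left(H + \left(3 - 5\right)\right) 2 X = \left(H - 2\right) 2 X = \left(-2 + H\right) 2 X = 2 X \left(-2 + H\right)$)
$q{\left(B \right)} = -4 + B^{2}$ ($q{\left(B \right)} = B^{2} - 4 = -4 + B^{2}$)
$M{\left(a \right)} = \frac{1}{-4 + a + a^{2}}$ ($M{\left(a \right)} = \frac{1}{\left(-4 + a^{2}\right) + a} = \frac{1}{-4 + a + a^{2}}$)
$- 567 M{\left(Z{\left(-5,V \right)} \right)} = - \frac{567}{-4 + 2 \cdot 4 \left(-2 - 5\right) + \left(2 \cdot 4 \left(-2 - 5\right)\right)^{2}} = - \frac{567}{-4 + 2 \cdot 4 \left(-7\right) + \left(2 \cdot 4 \left(-7\right)\right)^{2}} = - \frac{567}{-4 - 56 + \left(-56\right)^{2}} = - \frac{567}{-4 - 56 + 3136} = - \frac{567}{3076}$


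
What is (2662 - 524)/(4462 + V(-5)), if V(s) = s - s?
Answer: 1069/2231 ≈ 0.47916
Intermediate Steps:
V(s) = 0
(2662 - 524)/(4462 + V(-5)) = (2662 - 524)/(4462 + 0) = 2138/4462 = 2138*(1/4462) = 1069/2231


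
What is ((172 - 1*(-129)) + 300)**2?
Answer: 361201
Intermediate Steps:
((172 - 1*(-129)) + 300)**2 = ((172 + 129) + 300)**2 = (301 + 300)**2 = 601**2 = 361201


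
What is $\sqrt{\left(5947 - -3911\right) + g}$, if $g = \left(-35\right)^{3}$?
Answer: $i \sqrt{33017} \approx 181.71 i$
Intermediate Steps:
$g = -42875$
$\sqrt{\left(5947 - -3911\right) + g} = \sqrt{\left(5947 - -3911\right) - 42875} = \sqrt{\left(5947 + 3911\right) - 42875} = \sqrt{9858 - 42875} = \sqrt{-33017} = i \sqrt{33017}$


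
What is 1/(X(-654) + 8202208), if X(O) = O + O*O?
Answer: 1/8629270 ≈ 1.1588e-7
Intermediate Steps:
X(O) = O + O²
1/(X(-654) + 8202208) = 1/(-654*(1 - 654) + 8202208) = 1/(-654*(-653) + 8202208) = 1/(427062 + 8202208) = 1/8629270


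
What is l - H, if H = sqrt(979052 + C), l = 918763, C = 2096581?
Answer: 918763 - 3*sqrt(341737) ≈ 9.1701e+5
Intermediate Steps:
H = 3*sqrt(341737) (H = sqrt(979052 + 2096581) = sqrt(3075633) = 3*sqrt(341737) ≈ 1753.7)
l - H = 918763 - 3*sqrt(341737)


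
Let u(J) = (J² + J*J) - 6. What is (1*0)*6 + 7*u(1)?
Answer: -28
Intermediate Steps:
u(J) = -6 + 2*J² (u(J) = (J² + J²) - 6 = 2*J² - 6 = -6 + 2*J²)
(1*0)*6 + 7*u(1) = (1*0)*6 + 7*(-6 + 2*1²) = 0*6 + 7*(-6 + 2*1) = 0 + 7*(-6 + 2) = 0 + 7*(-4) = 0 - 28 = -28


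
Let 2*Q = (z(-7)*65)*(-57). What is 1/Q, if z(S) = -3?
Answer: 2/11115 ≈ 0.00017994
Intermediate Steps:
Q = 11115/2 (Q = (-3*65*(-57))/2 = (-195*(-57))/2 = (½)*11115 = 11115/2 ≈ 5557.5)
1/Q = 1/(11115/2) = 2/11115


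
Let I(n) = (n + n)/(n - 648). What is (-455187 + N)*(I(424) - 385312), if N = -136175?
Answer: 1595027795701/7 ≈ 2.2786e+11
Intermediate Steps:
I(n) = 2*n/(-648 + n) (I(n) = (2*n)/(-648 + n) = 2*n/(-648 + n))
(-455187 + N)*(I(424) - 385312) = (-455187 - 136175)*(2*424/(-648 + 424) - 385312) = -591362*(2*424/(-224) - 385312) = -591362*(2*424*(-1/224) - 385312) = -591362*(-53/14 - 385312) = -591362*(-5394421/14) = 1595027795701/7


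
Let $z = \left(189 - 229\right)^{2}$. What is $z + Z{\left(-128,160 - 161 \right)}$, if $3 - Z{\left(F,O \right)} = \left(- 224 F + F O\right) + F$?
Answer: $-27069$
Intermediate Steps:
$z = 1600$ ($z = \left(-40\right)^{2} = 1600$)
$Z{\left(F,O \right)} = 3 + 223 F - F O$ ($Z{\left(F,O \right)} = 3 - \left(\left(- 224 F + F O\right) + F\right) = 3 - \left(- 223 F + F O\right) = 3 + 223 F - F O$)
$z + Z{\left(-128,160 - 161 \right)} = 1600 + \left(3 + 223 \left(-128\right) - - 128 \left(160 - 161\right)\right) = 1600 - \left(28541 - 128 \left(160 - 161\right)\right) = 1600 - \left(28541 + 128\right) = 1600 - 28669 = -27069$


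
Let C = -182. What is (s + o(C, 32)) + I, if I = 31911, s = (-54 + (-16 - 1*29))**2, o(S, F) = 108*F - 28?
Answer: 45140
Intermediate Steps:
o(S, F) = -28 + 108*F
s = 9801 (s = (-54 + (-16 - 29))**2 = (-54 - 45)**2 = (-99)**2 = 9801)
(s + o(C, 32)) + I = (9801 + (-28 + 108*32)) + 31911 = (9801 + (-28 + 3456)) + 31911 = (9801 + 3428) + 31911 = 13229 + 31911 = 45140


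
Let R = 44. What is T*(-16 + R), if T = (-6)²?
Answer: 1008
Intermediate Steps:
T = 36
T*(-16 + R) = 36*(-16 + 44) = 36*28 = 1008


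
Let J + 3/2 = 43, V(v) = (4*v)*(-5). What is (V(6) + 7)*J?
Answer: -9379/2 ≈ -4689.5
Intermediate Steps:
V(v) = -20*v
J = 83/2 (J = -3/2 + 43 = 83/2 ≈ 41.500)
(V(6) + 7)*J = (-20*6 + 7)*(83/2) = (-120 + 7)*(83/2) = -113*83/2 = -9379/2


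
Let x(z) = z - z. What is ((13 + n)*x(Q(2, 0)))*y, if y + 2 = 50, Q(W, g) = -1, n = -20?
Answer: 0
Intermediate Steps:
y = 48 (y = -2 + 50 = 48)
x(z) = 0
((13 + n)*x(Q(2, 0)))*y = ((13 - 20)*0)*48 = -7*0*48 = 0*48 = 0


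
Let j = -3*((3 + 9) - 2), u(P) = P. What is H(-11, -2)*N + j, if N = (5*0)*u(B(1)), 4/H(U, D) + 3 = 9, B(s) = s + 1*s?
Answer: -30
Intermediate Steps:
B(s) = 2*s (B(s) = s + s = 2*s)
H(U, D) = 2/3 (H(U, D) = 4/(-3 + 9) = 4/6 = 4*(1/6) = 2/3)
j = -30 (j = -3*(12 - 2) = -3*10 = -30)
N = 0 (N = (5*0)*(2*1) = 0*2 = 0)
H(-11, -2)*N + j = (2/3)*0 - 30 = 0 - 30 = -30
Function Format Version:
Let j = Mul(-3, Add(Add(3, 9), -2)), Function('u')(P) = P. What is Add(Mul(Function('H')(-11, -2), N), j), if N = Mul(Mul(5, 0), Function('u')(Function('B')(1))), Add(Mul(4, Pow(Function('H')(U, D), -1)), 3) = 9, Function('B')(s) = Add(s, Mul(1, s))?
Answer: -30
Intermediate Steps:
Function('B')(s) = Mul(2, s) (Function('B')(s) = Add(s, s) = Mul(2, s))
Function('H')(U, D) = Rational(2, 3) (Function('H')(U, D) = Mul(4, Pow(Add(-3, 9), -1)) = Mul(4, Pow(6, -1)) = Mul(4, Rational(1, 6)) = Rational(2, 3))
j = -30 (j = Mul(-3, Add(12, -2)) = Mul(-3, 10) = -30)
N = 0 (N = Mul(Mul(5, 0), Mul(2, 1)) = Mul(0, 2) = 0)
Add(Mul(Function('H')(-11, -2), N), j) = Add(Mul(Rational(2, 3), 0), -30) = Add(0, -30) = -30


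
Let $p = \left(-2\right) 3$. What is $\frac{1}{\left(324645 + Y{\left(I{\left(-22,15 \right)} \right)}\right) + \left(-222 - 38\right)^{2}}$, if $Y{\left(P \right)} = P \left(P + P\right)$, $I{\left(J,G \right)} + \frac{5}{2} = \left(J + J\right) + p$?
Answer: $\frac{2}{795515} \approx 2.5141 \cdot 10^{-6}$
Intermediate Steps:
$p = -6$
$I{\left(J,G \right)} = - \frac{17}{2} + 2 J$ ($I{\left(J,G \right)} = - \frac{5}{2} + \left(\left(J + J\right) - 6\right) = - \frac{5}{2} + \left(2 J - 6\right) = - \frac{5}{2} + \left(-6 + 2 J\right) = - \frac{17}{2} + 2 J$)
$Y{\left(P \right)} = 2 P^{2}$ ($Y{\left(P \right)} = P 2 P = 2 P^{2}$)
$\frac{1}{\left(324645 + Y{\left(I{\left(-22,15 \right)} \right)}\right) + \left(-222 - 38\right)^{2}} = \frac{1}{\left(324645 + 2 \left(- \frac{17}{2} + 2 \left(-22\right)\right)^{2}\right) + \left(-222 - 38\right)^{2}} = \frac{1}{\left(324645 + 2 \left(- \frac{17}{2} - 44\right)^{2}\right) + \left(-260\right)^{2}} = \frac{1}{\left(324645 + 2 \left(- \frac{105}{2}\right)^{2}\right) + 67600} = \frac{1}{\left(324645 + 2 \cdot \frac{11025}{4}\right) + 67600} = \frac{1}{\left(324645 + \frac{11025}{2}\right) + 67600} = \frac{1}{\frac{660315}{2} + 67600} = \frac{1}{\frac{795515}{2}} = \frac{2}{795515}$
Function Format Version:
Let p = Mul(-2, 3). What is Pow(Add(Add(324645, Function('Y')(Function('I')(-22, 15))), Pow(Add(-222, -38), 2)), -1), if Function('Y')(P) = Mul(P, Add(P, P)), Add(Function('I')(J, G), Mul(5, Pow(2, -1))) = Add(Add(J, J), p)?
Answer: Rational(2, 795515) ≈ 2.5141e-6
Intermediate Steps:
p = -6
Function('I')(J, G) = Add(Rational(-17, 2), Mul(2, J)) (Function('I')(J, G) = Add(Rational(-5, 2), Add(Add(J, J), -6)) = Add(Rational(-5, 2), Add(Mul(2, J), -6)) = Add(Rational(-5, 2), Add(-6, Mul(2, J))) = Add(Rational(-17, 2), Mul(2, J)))
Function('Y')(P) = Mul(2, Pow(P, 2)) (Function('Y')(P) = Mul(P, Mul(2, P)) = Mul(2, Pow(P, 2)))
Pow(Add(Add(324645, Function('Y')(Function('I')(-22, 15))), Pow(Add(-222, -38), 2)), -1) = Pow(Add(Add(324645, Mul(2, Pow(Add(Rational(-17, 2), Mul(2, -22)), 2))), Pow(Add(-222, -38), 2)), -1) = Pow(Add(Add(324645, Mul(2, Pow(Add(Rational(-17, 2), -44), 2))), Pow(-260, 2)), -1) = Pow(Add(Add(324645, Mul(2, Pow(Rational(-105, 2), 2))), 67600), -1) = Pow(Add(Add(324645, Mul(2, Rational(11025, 4))), 67600), -1) = Pow(Add(Add(324645, Rational(11025, 2)), 67600), -1) = Pow(Add(Rational(660315, 2), 67600), -1) = Pow(Rational(795515, 2), -1) = Rational(2, 795515)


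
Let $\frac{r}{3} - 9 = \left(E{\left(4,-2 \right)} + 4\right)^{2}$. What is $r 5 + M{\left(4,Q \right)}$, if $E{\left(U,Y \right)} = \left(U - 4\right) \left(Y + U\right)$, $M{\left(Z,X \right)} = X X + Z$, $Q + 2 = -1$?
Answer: $388$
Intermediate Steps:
$Q = -3$ ($Q = -2 - 1 = -3$)
$M{\left(Z,X \right)} = Z + X^{2}$ ($M{\left(Z,X \right)} = X^{2} + Z = Z + X^{2}$)
$E{\left(U,Y \right)} = \left(-4 + U\right) \left(U + Y\right)$
$r = 75$ ($r = 27 + 3 \left(\left(4^{2} - 16 - -8 + 4 \left(-2\right)\right) + 4\right)^{2} = 27 + 3 \left(\left(16 - 16 + 8 - 8\right) + 4\right)^{2} = 27 + 3 \left(0 + 4\right)^{2} = 27 + 3 \cdot 4^{2} = 27 + 3 \cdot 16 = 27 + 48 = 75$)
$r 5 + M{\left(4,Q \right)} = 75 \cdot 5 + \left(4 + \left(-3\right)^{2}\right) = 375 + \left(4 + 9\right) = 375 + 13 = 388$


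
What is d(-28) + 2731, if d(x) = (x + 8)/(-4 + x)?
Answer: 21853/8 ≈ 2731.6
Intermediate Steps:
d(x) = (8 + x)/(-4 + x)
d(-28) + 2731 = (8 - 28)/(-4 - 28) + 2731 = -20/(-32) + 2731 = -1/32*(-20) + 2731 = 5/8 + 2731 = 21853/8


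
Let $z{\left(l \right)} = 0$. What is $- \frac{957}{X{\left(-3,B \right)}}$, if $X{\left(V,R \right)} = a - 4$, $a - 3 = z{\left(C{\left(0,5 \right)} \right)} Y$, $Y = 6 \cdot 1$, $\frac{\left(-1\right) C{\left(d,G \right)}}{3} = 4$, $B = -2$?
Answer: $957$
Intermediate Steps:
$C{\left(d,G \right)} = -12$ ($C{\left(d,G \right)} = \left(-3\right) 4 = -12$)
$Y = 6$
$a = 3$ ($a = 3 + 0 \cdot 6 = 3 + 0 = 3$)
$X{\left(V,R \right)} = -1$ ($X{\left(V,R \right)} = 3 - 4 = -1$)
$- \frac{957}{X{\left(-3,B \right)}} = - \frac{957}{-1} = \left(-957\right) \left(-1\right) = 957$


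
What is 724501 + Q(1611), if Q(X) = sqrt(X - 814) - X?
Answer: 722890 + sqrt(797) ≈ 7.2292e+5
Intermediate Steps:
Q(X) = sqrt(-814 + X) - X
724501 + Q(1611) = 724501 + (sqrt(-814 + 1611) - 1*1611) = 724501 + (sqrt(797) - 1611) = 724501 + (-1611 + sqrt(797)) = 722890 + sqrt(797)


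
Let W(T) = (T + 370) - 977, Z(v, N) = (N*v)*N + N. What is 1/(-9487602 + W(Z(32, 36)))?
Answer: -1/9446701 ≈ -1.0586e-7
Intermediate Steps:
Z(v, N) = N + v*N**2 (Z(v, N) = v*N**2 + N = N + v*N**2)
W(T) = -607 + T (W(T) = (370 + T) - 977 = -607 + T)
1/(-9487602 + W(Z(32, 36))) = 1/(-9487602 + (-607 + 36*(1 + 36*32))) = 1/(-9487602 + (-607 + 36*(1 + 1152))) = 1/(-9487602 + (-607 + 36*1153)) = 1/(-9487602 + (-607 + 41508)) = 1/(-9487602 + 40901) = 1/(-9446701) = -1/9446701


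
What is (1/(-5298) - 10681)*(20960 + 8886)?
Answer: -844461813697/2649 ≈ -3.1879e+8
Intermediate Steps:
(1/(-5298) - 10681)*(20960 + 8886) = (-1/5298 - 10681)*29846 = -56587939/5298*29846 = -844461813697/2649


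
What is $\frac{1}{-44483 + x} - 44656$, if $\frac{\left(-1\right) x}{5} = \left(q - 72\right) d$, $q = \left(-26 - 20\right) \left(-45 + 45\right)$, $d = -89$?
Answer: $- \frac{3417211089}{76523} \approx -44656.0$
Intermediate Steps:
$q = 0$ ($q = \left(-46\right) 0 = 0$)
$x = -32040$ ($x = - 5 \left(0 - 72\right) \left(-89\right) = - 5 \left(\left(-72\right) \left(-89\right)\right) = \left(-5\right) 6408 = -32040$)
$\frac{1}{-44483 + x} - 44656 = \frac{1}{-44483 - 32040} - 44656 = \frac{1}{-76523} - 44656 = - \frac{1}{76523} - 44656 = - \frac{3417211089}{76523}$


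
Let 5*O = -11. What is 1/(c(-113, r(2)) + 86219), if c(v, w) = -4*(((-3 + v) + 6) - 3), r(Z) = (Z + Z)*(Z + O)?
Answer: 1/86671 ≈ 1.1538e-5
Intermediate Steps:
O = -11/5 (O = (⅕)*(-11) = -11/5 ≈ -2.2000)
r(Z) = 2*Z*(-11/5 + Z) (r(Z) = (Z + Z)*(Z - 11/5) = (2*Z)*(-11/5 + Z) = 2*Z*(-11/5 + Z))
c(v, w) = -4*v (c(v, w) = -4*((3 + v) - 3) = -4*v)
1/(c(-113, r(2)) + 86219) = 1/(-4*(-113) + 86219) = 1/(452 + 86219) = 1/86671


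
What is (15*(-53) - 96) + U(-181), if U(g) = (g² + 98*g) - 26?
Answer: 14106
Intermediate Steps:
U(g) = -26 + g² + 98*g
(15*(-53) - 96) + U(-181) = (15*(-53) - 96) + (-26 + (-181)² + 98*(-181)) = (-795 - 96) + (-26 + 32761 - 17738) = -891 + 14997 = 14106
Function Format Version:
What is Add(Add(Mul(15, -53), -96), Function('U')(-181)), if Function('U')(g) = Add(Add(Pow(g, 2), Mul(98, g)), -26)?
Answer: 14106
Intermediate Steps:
Function('U')(g) = Add(-26, Pow(g, 2), Mul(98, g))
Add(Add(Mul(15, -53), -96), Function('U')(-181)) = Add(Add(Mul(15, -53), -96), Add(-26, Pow(-181, 2), Mul(98, -181))) = Add(Add(-795, -96), Add(-26, 32761, -17738)) = Add(-891, 14997) = 14106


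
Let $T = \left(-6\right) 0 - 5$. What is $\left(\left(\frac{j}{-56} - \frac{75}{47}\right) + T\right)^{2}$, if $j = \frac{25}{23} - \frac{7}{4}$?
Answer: $\frac{2541642628009}{58633716736} \approx 43.348$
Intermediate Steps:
$j = - \frac{61}{92}$ ($j = 25 \cdot \frac{1}{23} - \frac{7}{4} = \frac{25}{23} - \frac{7}{4} = - \frac{61}{92} \approx -0.66304$)
$T = -5$ ($T = 0 - 5 = -5$)
$\left(\left(\frac{j}{-56} - \frac{75}{47}\right) + T\right)^{2} = \left(\left(- \frac{61}{92 \left(-56\right)} - \frac{75}{47}\right) - 5\right)^{2} = \left(\left(\left(- \frac{61}{92}\right) \left(- \frac{1}{56}\right) - \frac{75}{47}\right) - 5\right)^{2} = \left(\left(\frac{61}{5152} - \frac{75}{47}\right) - 5\right)^{2} = \left(- \frac{383533}{242144} - 5\right)^{2} = \left(- \frac{1594253}{242144}\right)^{2} = \frac{2541642628009}{58633716736}$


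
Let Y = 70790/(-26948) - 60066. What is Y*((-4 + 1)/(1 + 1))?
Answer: 2428094037/26948 ≈ 90103.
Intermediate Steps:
Y = -809364679/13474 (Y = 70790*(-1/26948) - 60066 = -35395/13474 - 60066 = -809364679/13474 ≈ -60069.)
Y*((-4 + 1)/(1 + 1)) = -809364679*(-4 + 1)/(13474*(1 + 1)) = -(-2428094037)/(13474*2) = -809364679/13474*(-3/2) = 2428094037/26948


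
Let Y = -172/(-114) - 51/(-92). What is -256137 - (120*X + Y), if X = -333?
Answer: -1133643007/5244 ≈ -2.1618e+5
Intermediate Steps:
Y = 10819/5244 (Y = -172*(-1/114) - 51*(-1/92) = 86/57 + 51/92 = 10819/5244 ≈ 2.0631)
-256137 - (120*X + Y) = -256137 - (120*(-333) + 10819/5244) = -256137 - (-39960 + 10819/5244) = -256137 - 1*(-209539421/5244) = -256137 + 209539421/5244 = -1133643007/5244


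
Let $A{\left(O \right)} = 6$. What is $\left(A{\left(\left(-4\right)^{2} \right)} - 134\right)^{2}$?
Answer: $16384$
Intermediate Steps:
$\left(A{\left(\left(-4\right)^{2} \right)} - 134\right)^{2} = \left(6 - 134\right)^{2} = \left(-128\right)^{2} = 16384$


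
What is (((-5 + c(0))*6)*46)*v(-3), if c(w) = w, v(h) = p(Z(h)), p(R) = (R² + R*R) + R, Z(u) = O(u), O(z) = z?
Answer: -20700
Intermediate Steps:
Z(u) = u
p(R) = R + 2*R² (p(R) = (R² + R²) + R = 2*R² + R = R + 2*R²)
v(h) = h*(1 + 2*h)
(((-5 + c(0))*6)*46)*v(-3) = (((-5 + 0)*6)*46)*(-3*(1 + 2*(-3))) = (-5*6*46)*(-3*(1 - 6)) = (-30*46)*(-3*(-5)) = -1380*15 = -20700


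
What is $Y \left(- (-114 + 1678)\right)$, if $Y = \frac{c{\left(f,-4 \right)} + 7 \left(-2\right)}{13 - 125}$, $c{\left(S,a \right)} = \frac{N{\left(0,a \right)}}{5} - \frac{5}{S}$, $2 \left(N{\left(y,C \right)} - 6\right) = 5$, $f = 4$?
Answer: $- \frac{105961}{560} \approx -189.22$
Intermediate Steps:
$N{\left(y,C \right)} = \frac{17}{2}$ ($N{\left(y,C \right)} = 6 + \frac{1}{2} \cdot 5 = 6 + \frac{5}{2} = \frac{17}{2}$)
$c{\left(S,a \right)} = \frac{17}{10} - \frac{5}{S}$ ($c{\left(S,a \right)} = \frac{17}{2 \cdot 5} - \frac{5}{S} = \frac{17}{2} \cdot \frac{1}{5} - \frac{5}{S} = \frac{17}{10} - \frac{5}{S}$)
$Y = \frac{271}{2240}$ ($Y = \frac{\left(\frac{17}{10} - \frac{5}{4}\right) + 7 \left(-2\right)}{13 - 125} = \frac{\left(\frac{17}{10} - \frac{5}{4}\right) - 14}{-112} = \left(\left(\frac{17}{10} - \frac{5}{4}\right) - 14\right) \left(- \frac{1}{112}\right) = \left(\frac{9}{20} - 14\right) \left(- \frac{1}{112}\right) = \left(- \frac{271}{20}\right) \left(- \frac{1}{112}\right) = \frac{271}{2240} \approx 0.12098$)
$Y \left(- (-114 + 1678)\right) = \frac{271 \left(- (-114 + 1678)\right)}{2240} = \frac{271 \left(\left(-1\right) 1564\right)}{2240} = \frac{271}{2240} \left(-1564\right) = - \frac{105961}{560}$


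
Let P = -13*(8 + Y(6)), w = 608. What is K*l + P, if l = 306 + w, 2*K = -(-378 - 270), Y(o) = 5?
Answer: 295967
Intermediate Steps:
P = -169 (P = -13*(8 + 5) = -13*13 = -169)
K = 324 (K = (-(-378 - 270))/2 = (-1*(-648))/2 = (½)*648 = 324)
l = 914 (l = 306 + 608 = 914)
K*l + P = 324*914 - 169 = 296136 - 169 = 295967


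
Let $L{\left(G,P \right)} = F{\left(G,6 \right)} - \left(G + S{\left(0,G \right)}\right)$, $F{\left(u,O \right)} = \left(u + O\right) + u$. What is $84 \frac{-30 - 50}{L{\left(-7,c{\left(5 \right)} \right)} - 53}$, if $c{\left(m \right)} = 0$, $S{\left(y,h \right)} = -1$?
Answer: $\frac{6720}{53} \approx 126.79$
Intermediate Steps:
$F{\left(u,O \right)} = O + 2 u$ ($F{\left(u,O \right)} = \left(O + u\right) + u = O + 2 u$)
$L{\left(G,P \right)} = 7 + G$ ($L{\left(G,P \right)} = \left(6 + 2 G\right) - \left(G - 1\right) = \left(6 + 2 G\right) - \left(-1 + G\right) = 7 + G$)
$84 \frac{-30 - 50}{L{\left(-7,c{\left(5 \right)} \right)} - 53} = 84 \frac{-30 - 50}{\left(7 - 7\right) - 53} = 84 \left(- \frac{80}{0 - 53}\right) = 84 \left(- \frac{80}{-53}\right) = 84 \left(\left(-80\right) \left(- \frac{1}{53}\right)\right) = 84 \cdot \frac{80}{53} = \frac{6720}{53}$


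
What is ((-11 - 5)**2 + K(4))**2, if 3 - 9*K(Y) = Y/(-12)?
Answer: 47914084/729 ≈ 65726.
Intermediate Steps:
K(Y) = 1/3 + Y/108 (K(Y) = 1/3 - Y/(9*(-12)) = 1/3 - Y*(-1)/(9*12) = 1/3 - (-1)*Y/108 = 1/3 + Y/108)
((-11 - 5)**2 + K(4))**2 = ((-11 - 5)**2 + (1/3 + (1/108)*4))**2 = ((-16)**2 + (1/3 + 1/27))**2 = (256 + 10/27)**2 = (6922/27)**2 = 47914084/729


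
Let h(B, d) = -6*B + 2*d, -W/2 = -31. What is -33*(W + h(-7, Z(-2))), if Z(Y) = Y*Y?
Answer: -3696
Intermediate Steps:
Z(Y) = Y²
W = 62 (W = -2*(-31) = 62)
-33*(W + h(-7, Z(-2))) = -33*(62 + (-6*(-7) + 2*(-2)²)) = -33*(62 + (42 + 2*4)) = -33*(62 + (42 + 8)) = -33*(62 + 50) = -33*112 = -3696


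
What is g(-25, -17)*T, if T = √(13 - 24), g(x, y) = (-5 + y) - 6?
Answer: -28*I*√11 ≈ -92.865*I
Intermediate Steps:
g(x, y) = -11 + y
T = I*√11 (T = √(-11) = I*√11 ≈ 3.3166*I)
g(-25, -17)*T = (-11 - 17)*(I*√11) = -28*I*√11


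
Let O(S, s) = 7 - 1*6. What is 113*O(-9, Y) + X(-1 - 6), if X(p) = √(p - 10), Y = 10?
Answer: 113 + I*√17 ≈ 113.0 + 4.1231*I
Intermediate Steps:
X(p) = √(-10 + p)
O(S, s) = 1 (O(S, s) = 7 - 6 = 1)
113*O(-9, Y) + X(-1 - 6) = 113*1 + √(-10 + (-1 - 6)) = 113 + √(-10 - 7) = 113 + √(-17) = 113 + I*√17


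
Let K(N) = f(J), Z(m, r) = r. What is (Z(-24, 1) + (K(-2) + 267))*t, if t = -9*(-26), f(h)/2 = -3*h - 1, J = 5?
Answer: 55224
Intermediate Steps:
f(h) = -2 - 6*h (f(h) = 2*(-3*h - 1) = 2*(-1 - 3*h) = -2 - 6*h)
K(N) = -32 (K(N) = -2 - 6*5 = -2 - 30 = -32)
t = 234
(Z(-24, 1) + (K(-2) + 267))*t = (1 + (-32 + 267))*234 = (1 + 235)*234 = 236*234 = 55224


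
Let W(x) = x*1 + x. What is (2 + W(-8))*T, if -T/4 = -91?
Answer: -5096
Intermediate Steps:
W(x) = 2*x (W(x) = x + x = 2*x)
T = 364 (T = -4*(-91) = 364)
(2 + W(-8))*T = (2 + 2*(-8))*364 = (2 - 16)*364 = -14*364 = -5096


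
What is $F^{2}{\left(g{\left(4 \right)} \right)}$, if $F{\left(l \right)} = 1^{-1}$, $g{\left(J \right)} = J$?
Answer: $1$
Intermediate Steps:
$F{\left(l \right)} = 1$
$F^{2}{\left(g{\left(4 \right)} \right)} = 1^{2} = 1$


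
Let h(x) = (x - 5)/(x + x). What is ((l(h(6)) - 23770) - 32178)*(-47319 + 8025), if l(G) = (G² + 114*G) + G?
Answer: 17584350973/8 ≈ 2.1980e+9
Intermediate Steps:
h(x) = (-5 + x)/(2*x) (h(x) = (-5 + x)/((2*x)) = (-5 + x)*(1/(2*x)) = (-5 + x)/(2*x))
l(G) = G² + 115*G
((l(h(6)) - 23770) - 32178)*(-47319 + 8025) = ((((½)*(-5 + 6)/6)*(115 + (½)*(-5 + 6)/6) - 23770) - 32178)*(-47319 + 8025) = ((((½)*(⅙)*1)*(115 + (½)*(⅙)*1) - 23770) - 32178)*(-39294) = (((115 + 1/12)/12 - 23770) - 32178)*(-39294) = (((1/12)*(1381/12) - 23770) - 32178)*(-39294) = ((1381/144 - 23770) - 32178)*(-39294) = (-3421499/144 - 32178)*(-39294) = -8055131/144*(-39294) = 17584350973/8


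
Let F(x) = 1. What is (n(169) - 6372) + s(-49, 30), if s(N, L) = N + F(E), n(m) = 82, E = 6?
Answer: -6338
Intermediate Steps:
s(N, L) = 1 + N (s(N, L) = N + 1 = 1 + N)
(n(169) - 6372) + s(-49, 30) = (82 - 6372) + (1 - 49) = -6290 - 48 = -6338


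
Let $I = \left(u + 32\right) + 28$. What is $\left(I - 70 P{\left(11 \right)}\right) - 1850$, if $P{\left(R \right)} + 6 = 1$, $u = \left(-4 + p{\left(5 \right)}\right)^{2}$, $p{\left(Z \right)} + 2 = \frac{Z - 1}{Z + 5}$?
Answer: $- \frac{35216}{25} \approx -1408.6$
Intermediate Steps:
$p{\left(Z \right)} = -2 + \frac{-1 + Z}{5 + Z}$ ($p{\left(Z \right)} = -2 + \frac{Z - 1}{Z + 5} = -2 + \frac{-1 + Z}{5 + Z}$)
$u = \frac{784}{25}$ ($u = \left(-4 + \frac{-11 - 5}{5 + 5}\right)^{2} = \left(-4 + \frac{-11 - 5}{10}\right)^{2} = \left(-4 + \frac{1}{10} \left(-16\right)\right)^{2} = \left(-4 - \frac{8}{5}\right)^{2} = \left(- \frac{28}{5}\right)^{2} = \frac{784}{25} \approx 31.36$)
$P{\left(R \right)} = -5$ ($P{\left(R \right)} = -6 + 1 = -5$)
$I = \frac{2284}{25}$ ($I = \left(\frac{784}{25} + 32\right) + 28 = \frac{1584}{25} + 28 = \frac{2284}{25} \approx 91.36$)
$\left(I - 70 P{\left(11 \right)}\right) - 1850 = \left(\frac{2284}{25} - -350\right) - 1850 = \left(\frac{2284}{25} + 350\right) - 1850 = \frac{11034}{25} - 1850 = - \frac{35216}{25}$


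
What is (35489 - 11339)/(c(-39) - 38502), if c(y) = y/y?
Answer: -24150/38501 ≈ -0.62726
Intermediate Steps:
c(y) = 1
(35489 - 11339)/(c(-39) - 38502) = (35489 - 11339)/(1 - 38502) = 24150/(-38501) = 24150*(-1/38501) = -24150/38501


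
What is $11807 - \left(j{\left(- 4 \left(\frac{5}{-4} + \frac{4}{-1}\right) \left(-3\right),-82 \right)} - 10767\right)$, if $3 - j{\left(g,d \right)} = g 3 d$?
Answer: $38069$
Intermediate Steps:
$j{\left(g,d \right)} = 3 - 3 d g$ ($j{\left(g,d \right)} = 3 - g 3 d = 3 - 3 d g$)
$11807 - \left(j{\left(- 4 \left(\frac{5}{-4} + \frac{4}{-1}\right) \left(-3\right),-82 \right)} - 10767\right) = 11807 - \left(\left(3 - - 246 - 4 \left(\frac{5}{-4} + \frac{4}{-1}\right) \left(-3\right)\right) - 10767\right) = 11807 - \left(\left(3 - - 246 - 4 \left(5 \left(- \frac{1}{4}\right) + 4 \left(-1\right)\right) \left(-3\right)\right) - 10767\right) = 11807 - \left(\left(3 - - 246 - 4 \left(- \frac{5}{4} - 4\right) \left(-3\right)\right) - 10767\right) = 11807 - \left(\left(3 - - 246 \left(-4\right) \left(- \frac{21}{4}\right) \left(-3\right)\right) - 10767\right) = 11807 - \left(\left(3 - - 246 \cdot 21 \left(-3\right)\right) - 10767\right) = 11807 - \left(\left(3 - \left(-246\right) \left(-63\right)\right) - 10767\right) = 11807 - \left(\left(3 - 15498\right) - 10767\right) = 11807 - \left(-15495 - 10767\right) = 11807 - -26262 = 11807 + 26262 = 38069$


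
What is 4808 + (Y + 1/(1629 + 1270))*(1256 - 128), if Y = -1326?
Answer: -4322175952/2899 ≈ -1.4909e+6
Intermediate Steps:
4808 + (Y + 1/(1629 + 1270))*(1256 - 128) = 4808 + (-1326 + 1/(1629 + 1270))*(1256 - 128) = 4808 + (-1326 + 1/2899)*1128 = 4808 - 3844073/2899*1128 = 4808 - 4336114344/2899 = -4322175952/2899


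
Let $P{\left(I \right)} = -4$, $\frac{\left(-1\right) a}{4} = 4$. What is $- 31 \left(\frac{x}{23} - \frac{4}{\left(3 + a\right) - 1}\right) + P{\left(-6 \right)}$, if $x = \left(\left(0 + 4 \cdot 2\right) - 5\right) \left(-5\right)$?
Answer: $\frac{1185}{161} \approx 7.3602$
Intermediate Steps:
$a = -16$ ($a = \left(-4\right) 4 = -16$)
$x = -15$ ($x = \left(\left(0 + 8\right) - 5\right) \left(-5\right) = \left(8 - 5\right) \left(-5\right) = 3 \left(-5\right) = -15$)
$- 31 \left(\frac{x}{23} - \frac{4}{\left(3 + a\right) - 1}\right) + P{\left(-6 \right)} = - 31 \left(- \frac{15}{23} - \frac{4}{\left(3 - 16\right) - 1}\right) - 4 = - 31 \left(\left(-15\right) \frac{1}{23} - \frac{4}{-13 - 1}\right) - 4 = - 31 \left(- \frac{15}{23} - \frac{4}{-14}\right) - 4 = - 31 \left(- \frac{15}{23} - - \frac{2}{7}\right) - 4 = - 31 \left(- \frac{15}{23} + \frac{2}{7}\right) - 4 = \left(-31\right) \left(- \frac{59}{161}\right) - 4 = \frac{1829}{161} - 4 = \frac{1185}{161}$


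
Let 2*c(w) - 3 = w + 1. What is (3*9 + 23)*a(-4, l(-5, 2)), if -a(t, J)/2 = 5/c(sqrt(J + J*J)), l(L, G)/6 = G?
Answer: 200/7 - 100*sqrt(39)/7 ≈ -60.643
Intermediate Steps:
l(L, G) = 6*G
c(w) = 2 + w/2 (c(w) = 3/2 + (w + 1)/2 = 3/2 + (1 + w)/2 = 3/2 + (1/2 + w/2) = 2 + w/2)
a(t, J) = -10/(2 + sqrt(J + J**2)/2) (a(t, J) = -10/(2 + sqrt(J + J*J)/2) = -10/(2 + sqrt(J + J**2)/2))
(3*9 + 23)*a(-4, l(-5, 2)) = (3*9 + 23)*(-20/(4 + sqrt((6*2)*(1 + 6*2)))) = (27 + 23)*(-20/(4 + sqrt(12*(1 + 12)))) = 50*(-20/(4 + sqrt(12*13))) = 50*(-20/(4 + sqrt(156))) = 50*(-20/(4 + 2*sqrt(39))) = -1000/(4 + 2*sqrt(39))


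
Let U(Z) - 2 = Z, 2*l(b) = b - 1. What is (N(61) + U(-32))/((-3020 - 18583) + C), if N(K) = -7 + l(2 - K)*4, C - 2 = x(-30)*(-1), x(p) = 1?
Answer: 157/21602 ≈ 0.0072678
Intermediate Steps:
l(b) = -½ + b/2 (l(b) = (b - 1)/2 = (-1 + b)/2 = -½ + b/2)
C = 1 (C = 2 + 1*(-1) = 2 - 1 = 1)
U(Z) = 2 + Z
N(K) = -5 - 2*K (N(K) = -7 + (-½ + (2 - K)/2)*4 = -7 + (-½ + (1 - K/2))*4 = -7 + (½ - K/2)*4 = -7 + (2 - 2*K) = -5 - 2*K)
(N(61) + U(-32))/((-3020 - 18583) + C) = ((-5 - 2*61) + (2 - 32))/((-3020 - 18583) + 1) = ((-5 - 122) - 30)/(-21603 + 1) = (-127 - 30)/(-21602) = -157*(-1/21602) = 157/21602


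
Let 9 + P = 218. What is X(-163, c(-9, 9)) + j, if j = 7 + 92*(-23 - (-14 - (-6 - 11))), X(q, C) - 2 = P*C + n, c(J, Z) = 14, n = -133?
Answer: 410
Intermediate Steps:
P = 209 (P = -9 + 218 = 209)
X(q, C) = -131 + 209*C (X(q, C) = 2 + (209*C - 133) = 2 + (-133 + 209*C) = -131 + 209*C)
j = -2385 (j = 7 + 92*(-23 - (-14 - 1*(-17))) = 7 + 92*(-23 - (-14 + 17)) = 7 + 92*(-23 - 1*3) = 7 + 92*(-23 - 3) = 7 + 92*(-26) = 7 - 2392 = -2385)
X(-163, c(-9, 9)) + j = (-131 + 209*14) - 2385 = (-131 + 2926) - 2385 = 2795 - 2385 = 410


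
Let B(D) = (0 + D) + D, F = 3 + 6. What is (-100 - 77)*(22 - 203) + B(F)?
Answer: 32055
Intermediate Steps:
F = 9
B(D) = 2*D (B(D) = D + D = 2*D)
(-100 - 77)*(22 - 203) + B(F) = (-100 - 77)*(22 - 203) + 2*9 = -177*(-181) + 18 = 32037 + 18 = 32055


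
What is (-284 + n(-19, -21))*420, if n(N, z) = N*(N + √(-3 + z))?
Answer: 32340 - 15960*I*√6 ≈ 32340.0 - 39094.0*I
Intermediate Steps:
(-284 + n(-19, -21))*420 = (-284 - 19*(-19 + √(-3 - 21)))*420 = (-284 - 19*(-19 + √(-24)))*420 = (-284 - 19*(-19 + 2*I*√6))*420 = (-284 + (361 - 38*I*√6))*420 = (77 - 38*I*√6)*420 = 32340 - 15960*I*√6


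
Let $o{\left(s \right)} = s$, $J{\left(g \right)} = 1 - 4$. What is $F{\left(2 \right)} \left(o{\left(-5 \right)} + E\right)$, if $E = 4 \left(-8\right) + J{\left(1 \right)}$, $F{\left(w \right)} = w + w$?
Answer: $-160$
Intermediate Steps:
$F{\left(w \right)} = 2 w$
$J{\left(g \right)} = -3$
$E = -35$ ($E = 4 \left(-8\right) - 3 = -32 - 3 = -35$)
$F{\left(2 \right)} \left(o{\left(-5 \right)} + E\right) = 2 \cdot 2 \left(-5 - 35\right) = 4 \left(-40\right) = -160$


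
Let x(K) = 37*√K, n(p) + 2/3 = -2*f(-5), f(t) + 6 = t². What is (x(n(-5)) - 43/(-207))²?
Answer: -2268195683/42849 + 6364*I*√87/621 ≈ -52935.0 + 95.587*I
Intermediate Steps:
f(t) = -6 + t²
n(p) = -116/3 (n(p) = -⅔ - 2*(-6 + (-5)²) = -⅔ - 2*(-6 + 25) = -⅔ - 2*19 = -⅔ - 38 = -116/3)
(x(n(-5)) - 43/(-207))² = (37*√(-116/3) - 43/(-207))² = (37*(2*I*√87/3) - 43*(-1/207))² = (74*I*√87/3 + 43/207)² = (43/207 + 74*I*√87/3)²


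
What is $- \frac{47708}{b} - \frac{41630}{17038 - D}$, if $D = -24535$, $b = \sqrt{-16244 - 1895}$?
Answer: $- \frac{41630}{41573} + \frac{47708 i \sqrt{18139}}{18139} \approx -1.0014 + 354.23 i$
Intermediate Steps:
$b = i \sqrt{18139}$ ($b = \sqrt{-18139} = i \sqrt{18139} \approx 134.68 i$)
$- \frac{47708}{b} - \frac{41630}{17038 - D} = - \frac{47708}{i \sqrt{18139}} - \frac{41630}{17038 - -24535} = - 47708 \left(- \frac{i \sqrt{18139}}{18139}\right) - \frac{41630}{17038 + 24535} = \frac{47708 i \sqrt{18139}}{18139} - \frac{41630}{41573} = - \frac{41630}{41573} + \frac{47708 i \sqrt{18139}}{18139}$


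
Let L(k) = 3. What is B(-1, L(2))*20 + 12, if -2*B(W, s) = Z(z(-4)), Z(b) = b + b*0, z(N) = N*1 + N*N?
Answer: -108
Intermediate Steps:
z(N) = N + N**2
Z(b) = b (Z(b) = b + 0 = b)
B(W, s) = -6 (B(W, s) = -(-2)*(1 - 4) = -(-2)*(-3) = -1/2*12 = -6)
B(-1, L(2))*20 + 12 = -6*20 + 12 = -120 + 12 = -108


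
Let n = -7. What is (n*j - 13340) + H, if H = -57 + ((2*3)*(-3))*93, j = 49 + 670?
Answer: -20104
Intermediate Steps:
j = 719
H = -1731 (H = -57 + (6*(-3))*93 = -57 - 18*93 = -57 - 1674 = -1731)
(n*j - 13340) + H = (-7*719 - 13340) - 1731 = (-5033 - 13340) - 1731 = -18373 - 1731 = -20104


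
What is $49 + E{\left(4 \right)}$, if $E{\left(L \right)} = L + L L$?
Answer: $69$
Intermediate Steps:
$E{\left(L \right)} = L + L^{2}$
$49 + E{\left(4 \right)} = 49 + 4 \left(1 + 4\right) = 49 + 4 \cdot 5 = 49 + 20 = 69$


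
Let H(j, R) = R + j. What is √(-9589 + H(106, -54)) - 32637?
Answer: -32637 + 17*I*√33 ≈ -32637.0 + 97.658*I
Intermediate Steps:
√(-9589 + H(106, -54)) - 32637 = √(-9589 + (-54 + 106)) - 32637 = √(-9589 + 52) - 32637 = √(-9537) - 32637 = 17*I*√33 - 32637 = -32637 + 17*I*√33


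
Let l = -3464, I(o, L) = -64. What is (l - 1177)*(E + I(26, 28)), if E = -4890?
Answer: 22991514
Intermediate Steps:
(l - 1177)*(E + I(26, 28)) = (-3464 - 1177)*(-4890 - 64) = -4641*(-4954) = 22991514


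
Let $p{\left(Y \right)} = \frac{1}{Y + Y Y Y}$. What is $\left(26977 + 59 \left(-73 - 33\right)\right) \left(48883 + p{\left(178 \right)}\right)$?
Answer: $\frac{5713262676612093}{5639930} \approx 1.013 \cdot 10^{9}$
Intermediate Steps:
$p{\left(Y \right)} = \frac{1}{Y + Y^{3}}$ ($p{\left(Y \right)} = \frac{1}{Y + Y^{2} Y} = \frac{1}{Y + Y^{3}}$)
$\left(26977 + 59 \left(-73 - 33\right)\right) \left(48883 + p{\left(178 \right)}\right) = \left(26977 + 59 \left(-73 - 33\right)\right) \left(48883 + \frac{1}{178 + 178^{3}}\right) = \left(26977 + 59 \left(-106\right)\right) \left(48883 + \frac{1}{178 + 5639752}\right) = \left(26977 - 6254\right) \left(48883 + \frac{1}{5639930}\right) = 20723 \left(48883 + \frac{1}{5639930}\right) = 20723 \cdot \frac{275696698191}{5639930} = \frac{5713262676612093}{5639930}$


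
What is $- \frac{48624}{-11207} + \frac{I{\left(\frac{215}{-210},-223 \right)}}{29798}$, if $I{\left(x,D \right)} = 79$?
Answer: $\frac{1449783305}{333946186} \approx 4.3414$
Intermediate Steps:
$- \frac{48624}{-11207} + \frac{I{\left(\frac{215}{-210},-223 \right)}}{29798} = - \frac{48624}{-11207} + \frac{79}{29798} = \left(-48624\right) \left(- \frac{1}{11207}\right) + 79 \cdot \frac{1}{29798} = \frac{48624}{11207} + \frac{79}{29798} = \frac{1449783305}{333946186}$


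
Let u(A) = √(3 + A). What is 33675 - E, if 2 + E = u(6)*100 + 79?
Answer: 33298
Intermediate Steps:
E = 377 (E = -2 + (√(3 + 6)*100 + 79) = -2 + (√9*100 + 79) = -2 + (3*100 + 79) = -2 + (300 + 79) = -2 + 379 = 377)
33675 - E = 33675 - 1*377 = 33675 - 377 = 33298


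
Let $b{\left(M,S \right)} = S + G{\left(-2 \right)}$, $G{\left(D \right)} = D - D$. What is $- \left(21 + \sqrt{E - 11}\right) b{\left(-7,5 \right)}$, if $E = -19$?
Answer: $-105 - 5 i \sqrt{30} \approx -105.0 - 27.386 i$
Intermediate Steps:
$G{\left(D \right)} = 0$
$b{\left(M,S \right)} = S$ ($b{\left(M,S \right)} = S + 0 = S$)
$- \left(21 + \sqrt{E - 11}\right) b{\left(-7,5 \right)} = - \left(21 + \sqrt{-19 - 11}\right) 5 = - \left(21 + \sqrt{-30}\right) 5 = - \left(21 + i \sqrt{30}\right) 5 = - (105 + 5 i \sqrt{30}) = -105 - 5 i \sqrt{30}$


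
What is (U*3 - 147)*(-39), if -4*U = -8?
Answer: 5499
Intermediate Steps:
U = 2 (U = -¼*(-8) = 2)
(U*3 - 147)*(-39) = (2*3 - 147)*(-39) = (6 - 147)*(-39) = -141*(-39) = 5499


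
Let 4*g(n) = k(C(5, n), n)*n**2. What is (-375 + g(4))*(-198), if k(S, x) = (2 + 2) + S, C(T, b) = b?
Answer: 67914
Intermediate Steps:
k(S, x) = 4 + S
g(n) = n**2*(4 + n)/4 (g(n) = ((4 + n)*n**2)/4 = (n**2*(4 + n))/4 = n**2*(4 + n)/4)
(-375 + g(4))*(-198) = (-375 + (1/4)*4**2*(4 + 4))*(-198) = (-375 + (1/4)*16*8)*(-198) = (-375 + 32)*(-198) = -343*(-198) = 67914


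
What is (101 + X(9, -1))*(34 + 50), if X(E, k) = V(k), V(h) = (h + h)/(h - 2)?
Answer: 8540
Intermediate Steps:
V(h) = 2*h/(-2 + h) (V(h) = (2*h)/(-2 + h) = 2*h/(-2 + h))
X(E, k) = 2*k/(-2 + k)
(101 + X(9, -1))*(34 + 50) = (101 + 2*(-1)/(-2 - 1))*(34 + 50) = (101 + 2*(-1)/(-3))*84 = (101 + 2*(-1)*(-⅓))*84 = (101 + ⅔)*84 = (305/3)*84 = 8540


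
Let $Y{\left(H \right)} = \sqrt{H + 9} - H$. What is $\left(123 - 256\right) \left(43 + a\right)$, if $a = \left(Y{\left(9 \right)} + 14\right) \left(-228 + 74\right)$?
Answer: $96691 + 61446 \sqrt{2} \approx 1.8359 \cdot 10^{5}$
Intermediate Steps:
$Y{\left(H \right)} = \sqrt{9 + H} - H$
$a = -770 - 462 \sqrt{2}$ ($a = \left(\left(\sqrt{9 + 9} - 9\right) + 14\right) \left(-228 + 74\right) = \left(\left(\sqrt{18} - 9\right) + 14\right) \left(-154\right) = \left(\left(3 \sqrt{2} - 9\right) + 14\right) \left(-154\right) = \left(\left(-9 + 3 \sqrt{2}\right) + 14\right) \left(-154\right) = \left(5 + 3 \sqrt{2}\right) \left(-154\right) = -770 - 462 \sqrt{2} \approx -1423.4$)
$\left(123 - 256\right) \left(43 + a\right) = \left(123 - 256\right) \left(43 - \left(770 + 462 \sqrt{2}\right)\right) = - 133 \left(-727 - 462 \sqrt{2}\right) = 96691 + 61446 \sqrt{2}$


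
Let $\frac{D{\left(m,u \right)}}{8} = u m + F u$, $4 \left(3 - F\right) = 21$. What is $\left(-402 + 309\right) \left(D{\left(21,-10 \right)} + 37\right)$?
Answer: $136059$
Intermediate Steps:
$F = - \frac{9}{4}$ ($F = 3 - \frac{21}{4} = - \frac{9}{4} \approx -2.25$)
$D{\left(m,u \right)} = - 18 u + 8 m u$ ($D{\left(m,u \right)} = 8 \left(u m - \frac{9 u}{4}\right) = 8 \left(m u - \frac{9 u}{4}\right) = 8 \left(- \frac{9 u}{4} + m u\right) = - 18 u + 8 m u$)
$\left(-402 + 309\right) \left(D{\left(21,-10 \right)} + 37\right) = \left(-402 + 309\right) \left(2 \left(-10\right) \left(-9 + 4 \cdot 21\right) + 37\right) = - 93 \left(2 \left(-10\right) \left(-9 + 84\right) + 37\right) = - 93 \left(2 \left(-10\right) 75 + 37\right) = - 93 \left(-1500 + 37\right) = \left(-93\right) \left(-1463\right) = 136059$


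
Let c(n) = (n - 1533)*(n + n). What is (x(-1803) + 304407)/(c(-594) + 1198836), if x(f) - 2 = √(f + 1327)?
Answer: 304409/3725712 + I*√119/1862856 ≈ 0.081705 + 5.8559e-6*I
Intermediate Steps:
c(n) = 2*n*(-1533 + n) (c(n) = (-1533 + n)*(2*n) = 2*n*(-1533 + n))
x(f) = 2 + √(1327 + f) (x(f) = 2 + √(f + 1327) = 2 + √(1327 + f))
(x(-1803) + 304407)/(c(-594) + 1198836) = ((2 + √(1327 - 1803)) + 304407)/(2*(-594)*(-1533 - 594) + 1198836) = ((2 + √(-476)) + 304407)/(2*(-594)*(-2127) + 1198836) = ((2 + 2*I*√119) + 304407)/(2526876 + 1198836) = (304409 + 2*I*√119)/3725712 = (304409 + 2*I*√119)*(1/3725712) = 304409/3725712 + I*√119/1862856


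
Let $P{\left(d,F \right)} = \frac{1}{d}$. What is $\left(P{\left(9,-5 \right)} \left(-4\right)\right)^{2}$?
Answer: $\frac{16}{81} \approx 0.19753$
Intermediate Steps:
$\left(P{\left(9,-5 \right)} \left(-4\right)\right)^{2} = \left(\frac{1}{9} \left(-4\right)\right)^{2} = \left(- \frac{4}{9}\right)^{2} = \frac{16}{81}$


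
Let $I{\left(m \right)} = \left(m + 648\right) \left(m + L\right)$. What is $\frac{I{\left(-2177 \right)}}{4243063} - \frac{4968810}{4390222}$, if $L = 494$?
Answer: $- \frac{444799311858}{846726751363} \approx -0.52532$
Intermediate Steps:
$I{\left(m \right)} = \left(494 + m\right) \left(648 + m\right)$ ($I{\left(m \right)} = \left(m + 648\right) \left(m + 494\right) = \left(648 + m\right) \left(494 + m\right) = \left(494 + m\right) \left(648 + m\right)$)
$\frac{I{\left(-2177 \right)}}{4243063} - \frac{4968810}{4390222} = \frac{320112 + \left(-2177\right)^{2} + 1142 \left(-2177\right)}{4243063} - \frac{4968810}{4390222} = \left(320112 + 4739329 - 2486134\right) \frac{1}{4243063} - \frac{2484405}{2195111} = 2573307 \cdot \frac{1}{4243063} - \frac{2484405}{2195111} = \frac{233937}{385733} - \frac{2484405}{2195111} = - \frac{444799311858}{846726751363}$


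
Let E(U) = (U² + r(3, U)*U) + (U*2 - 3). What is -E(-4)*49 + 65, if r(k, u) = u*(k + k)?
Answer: -4884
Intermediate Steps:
r(k, u) = 2*k*u (r(k, u) = u*(2*k) = 2*k*u)
E(U) = -3 + 2*U + 7*U² (E(U) = (U² + (2*3*U)*U) + (U*2 - 3) = (U² + (6*U)*U) + (2*U - 3) = (U² + 6*U²) + (-3 + 2*U) = 7*U² + (-3 + 2*U) = -3 + 2*U + 7*U²)
-E(-4)*49 + 65 = -(-3 + 2*(-4) + 7*(-4)²)*49 + 65 = -(-3 - 8 + 7*16)*49 + 65 = -(-3 - 8 + 112)*49 + 65 = -1*101*49 + 65 = -101*49 + 65 = -4949 + 65 = -4884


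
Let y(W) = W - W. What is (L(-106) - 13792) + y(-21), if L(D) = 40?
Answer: -13752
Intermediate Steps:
y(W) = 0
(L(-106) - 13792) + y(-21) = (40 - 13792) + 0 = -13752 + 0 = -13752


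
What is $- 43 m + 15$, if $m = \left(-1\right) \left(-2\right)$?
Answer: $-71$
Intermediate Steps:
$m = 2$
$- 43 m + 15 = \left(-43\right) 2 + 15 = -86 + 15 = -71$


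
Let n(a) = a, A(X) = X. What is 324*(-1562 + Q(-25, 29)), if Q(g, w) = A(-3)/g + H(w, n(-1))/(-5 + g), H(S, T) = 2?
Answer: -12651768/25 ≈ -5.0607e+5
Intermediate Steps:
Q(g, w) = -3/g + 2/(-5 + g)
324*(-1562 + Q(-25, 29)) = 324*(-1562 + (15 - 1*(-25))/((-25)*(-5 - 25))) = 324*(-1562 - 1/25*(15 + 25)/(-30)) = 324*(-1562 - 1/25*(-1/30)*40) = 324*(-1562 + 4/75) = 324*(-117146/75) = -12651768/25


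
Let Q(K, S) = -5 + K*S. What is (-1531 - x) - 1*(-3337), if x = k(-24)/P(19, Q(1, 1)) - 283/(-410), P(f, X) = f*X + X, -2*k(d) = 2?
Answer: 1184275/656 ≈ 1805.3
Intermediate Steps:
k(d) = -1 (k(d) = -½*2 = -1)
P(f, X) = X + X*f (P(f, X) = X*f + X = X + X*f)
x = 461/656 (x = -1/((-5 + 1*1)*(1 + 19)) - 283/(-410) = -1/((-5 + 1)*20) - 283*(-1/410) = -1/((-4*20)) + 283/410 = -1/(-80) + 283/410 = -1*(-1/80) + 283/410 = 1/80 + 283/410 = 461/656 ≈ 0.70274)
(-1531 - x) - 1*(-3337) = (-1531 - 1*461/656) - 1*(-3337) = (-1531 - 461/656) + 3337 = -1004797/656 + 3337 = 1184275/656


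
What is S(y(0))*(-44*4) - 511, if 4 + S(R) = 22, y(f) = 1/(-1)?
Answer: -3679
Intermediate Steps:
y(f) = -1
S(R) = 18 (S(R) = -4 + 22 = 18)
S(y(0))*(-44*4) - 511 = 18*(-44*4) - 511 = 18*(-176) - 511 = -3168 - 511 = -3679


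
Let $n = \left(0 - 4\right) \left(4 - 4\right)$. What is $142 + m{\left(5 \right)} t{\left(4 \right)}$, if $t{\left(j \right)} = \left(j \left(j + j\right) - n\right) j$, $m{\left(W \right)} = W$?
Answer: $782$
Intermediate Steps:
$n = 0$ ($n = \left(-4\right) 0 = 0$)
$t{\left(j \right)} = 2 j^{3}$ ($t{\left(j \right)} = \left(j \left(j + j\right) - 0\right) j = \left(j 2 j + 0\right) j = \left(2 j^{2} + 0\right) j = 2 j^{2} j = 2 j^{3}$)
$142 + m{\left(5 \right)} t{\left(4 \right)} = 142 + 5 \cdot 2 \cdot 4^{3} = 142 + 5 \cdot 2 \cdot 64 = 142 + 5 \cdot 128 = 142 + 640 = 782$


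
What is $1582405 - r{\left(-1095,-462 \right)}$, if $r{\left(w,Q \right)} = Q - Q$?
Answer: $1582405$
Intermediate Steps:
$r{\left(w,Q \right)} = 0$
$1582405 - r{\left(-1095,-462 \right)} = 1582405 - 0 = 1582405 + 0 = 1582405$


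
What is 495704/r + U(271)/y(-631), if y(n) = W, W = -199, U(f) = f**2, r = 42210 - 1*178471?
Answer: -10105789197/27115939 ≈ -372.69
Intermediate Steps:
r = -136261 (r = 42210 - 178471 = -136261)
y(n) = -199
495704/r + U(271)/y(-631) = 495704/(-136261) + 271**2/(-199) = 495704*(-1/136261) + 73441*(-1/199) = -495704/136261 - 73441/199 = -10105789197/27115939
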